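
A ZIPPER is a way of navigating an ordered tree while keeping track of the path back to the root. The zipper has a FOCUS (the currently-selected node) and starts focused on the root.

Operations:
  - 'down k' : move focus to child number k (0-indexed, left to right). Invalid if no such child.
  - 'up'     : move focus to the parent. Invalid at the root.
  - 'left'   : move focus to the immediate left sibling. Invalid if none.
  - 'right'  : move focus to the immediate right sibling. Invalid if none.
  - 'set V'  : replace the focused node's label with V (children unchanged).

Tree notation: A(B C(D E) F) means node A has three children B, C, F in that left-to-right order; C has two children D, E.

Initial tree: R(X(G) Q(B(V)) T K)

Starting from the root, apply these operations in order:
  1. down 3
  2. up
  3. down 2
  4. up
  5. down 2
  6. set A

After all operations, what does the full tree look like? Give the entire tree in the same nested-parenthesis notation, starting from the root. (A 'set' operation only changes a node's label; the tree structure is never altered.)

Step 1 (down 3): focus=K path=3 depth=1 children=[] left=['X', 'Q', 'T'] right=[] parent=R
Step 2 (up): focus=R path=root depth=0 children=['X', 'Q', 'T', 'K'] (at root)
Step 3 (down 2): focus=T path=2 depth=1 children=[] left=['X', 'Q'] right=['K'] parent=R
Step 4 (up): focus=R path=root depth=0 children=['X', 'Q', 'T', 'K'] (at root)
Step 5 (down 2): focus=T path=2 depth=1 children=[] left=['X', 'Q'] right=['K'] parent=R
Step 6 (set A): focus=A path=2 depth=1 children=[] left=['X', 'Q'] right=['K'] parent=R

Answer: R(X(G) Q(B(V)) A K)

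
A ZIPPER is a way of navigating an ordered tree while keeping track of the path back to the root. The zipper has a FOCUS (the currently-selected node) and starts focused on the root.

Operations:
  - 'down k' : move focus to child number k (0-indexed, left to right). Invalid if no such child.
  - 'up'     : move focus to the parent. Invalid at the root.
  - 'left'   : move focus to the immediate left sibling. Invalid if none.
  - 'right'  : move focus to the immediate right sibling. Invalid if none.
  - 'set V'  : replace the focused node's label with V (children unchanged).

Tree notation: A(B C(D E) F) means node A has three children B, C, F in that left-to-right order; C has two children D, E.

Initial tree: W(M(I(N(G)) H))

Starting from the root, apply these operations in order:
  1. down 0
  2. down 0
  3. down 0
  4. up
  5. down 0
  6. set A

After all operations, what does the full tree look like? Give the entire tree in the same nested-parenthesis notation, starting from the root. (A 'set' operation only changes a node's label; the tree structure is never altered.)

Answer: W(M(I(A(G)) H))

Derivation:
Step 1 (down 0): focus=M path=0 depth=1 children=['I', 'H'] left=[] right=[] parent=W
Step 2 (down 0): focus=I path=0/0 depth=2 children=['N'] left=[] right=['H'] parent=M
Step 3 (down 0): focus=N path=0/0/0 depth=3 children=['G'] left=[] right=[] parent=I
Step 4 (up): focus=I path=0/0 depth=2 children=['N'] left=[] right=['H'] parent=M
Step 5 (down 0): focus=N path=0/0/0 depth=3 children=['G'] left=[] right=[] parent=I
Step 6 (set A): focus=A path=0/0/0 depth=3 children=['G'] left=[] right=[] parent=I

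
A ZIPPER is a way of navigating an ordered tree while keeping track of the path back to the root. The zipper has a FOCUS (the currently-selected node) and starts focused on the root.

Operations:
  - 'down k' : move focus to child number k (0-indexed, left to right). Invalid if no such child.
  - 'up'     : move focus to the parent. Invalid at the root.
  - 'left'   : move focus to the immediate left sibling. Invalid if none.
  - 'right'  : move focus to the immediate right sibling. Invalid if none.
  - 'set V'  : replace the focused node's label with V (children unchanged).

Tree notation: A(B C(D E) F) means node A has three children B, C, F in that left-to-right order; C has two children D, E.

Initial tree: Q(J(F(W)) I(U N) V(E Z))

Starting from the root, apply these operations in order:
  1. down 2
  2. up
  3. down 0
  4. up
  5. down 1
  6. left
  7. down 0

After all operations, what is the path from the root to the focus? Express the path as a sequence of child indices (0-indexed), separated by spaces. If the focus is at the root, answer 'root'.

Answer: 0 0

Derivation:
Step 1 (down 2): focus=V path=2 depth=1 children=['E', 'Z'] left=['J', 'I'] right=[] parent=Q
Step 2 (up): focus=Q path=root depth=0 children=['J', 'I', 'V'] (at root)
Step 3 (down 0): focus=J path=0 depth=1 children=['F'] left=[] right=['I', 'V'] parent=Q
Step 4 (up): focus=Q path=root depth=0 children=['J', 'I', 'V'] (at root)
Step 5 (down 1): focus=I path=1 depth=1 children=['U', 'N'] left=['J'] right=['V'] parent=Q
Step 6 (left): focus=J path=0 depth=1 children=['F'] left=[] right=['I', 'V'] parent=Q
Step 7 (down 0): focus=F path=0/0 depth=2 children=['W'] left=[] right=[] parent=J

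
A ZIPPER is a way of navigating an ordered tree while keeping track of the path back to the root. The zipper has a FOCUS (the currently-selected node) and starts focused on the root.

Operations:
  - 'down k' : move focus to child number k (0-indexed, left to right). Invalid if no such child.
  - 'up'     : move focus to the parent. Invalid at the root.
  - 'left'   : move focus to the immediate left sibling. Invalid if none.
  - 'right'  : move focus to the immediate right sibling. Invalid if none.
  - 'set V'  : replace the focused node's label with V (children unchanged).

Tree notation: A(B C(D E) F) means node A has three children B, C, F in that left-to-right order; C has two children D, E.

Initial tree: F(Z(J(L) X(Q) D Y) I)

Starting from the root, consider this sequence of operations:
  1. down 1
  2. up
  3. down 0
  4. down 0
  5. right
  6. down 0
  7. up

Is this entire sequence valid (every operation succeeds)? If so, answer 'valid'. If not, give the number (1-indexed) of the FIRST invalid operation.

Answer: valid

Derivation:
Step 1 (down 1): focus=I path=1 depth=1 children=[] left=['Z'] right=[] parent=F
Step 2 (up): focus=F path=root depth=0 children=['Z', 'I'] (at root)
Step 3 (down 0): focus=Z path=0 depth=1 children=['J', 'X', 'D', 'Y'] left=[] right=['I'] parent=F
Step 4 (down 0): focus=J path=0/0 depth=2 children=['L'] left=[] right=['X', 'D', 'Y'] parent=Z
Step 5 (right): focus=X path=0/1 depth=2 children=['Q'] left=['J'] right=['D', 'Y'] parent=Z
Step 6 (down 0): focus=Q path=0/1/0 depth=3 children=[] left=[] right=[] parent=X
Step 7 (up): focus=X path=0/1 depth=2 children=['Q'] left=['J'] right=['D', 'Y'] parent=Z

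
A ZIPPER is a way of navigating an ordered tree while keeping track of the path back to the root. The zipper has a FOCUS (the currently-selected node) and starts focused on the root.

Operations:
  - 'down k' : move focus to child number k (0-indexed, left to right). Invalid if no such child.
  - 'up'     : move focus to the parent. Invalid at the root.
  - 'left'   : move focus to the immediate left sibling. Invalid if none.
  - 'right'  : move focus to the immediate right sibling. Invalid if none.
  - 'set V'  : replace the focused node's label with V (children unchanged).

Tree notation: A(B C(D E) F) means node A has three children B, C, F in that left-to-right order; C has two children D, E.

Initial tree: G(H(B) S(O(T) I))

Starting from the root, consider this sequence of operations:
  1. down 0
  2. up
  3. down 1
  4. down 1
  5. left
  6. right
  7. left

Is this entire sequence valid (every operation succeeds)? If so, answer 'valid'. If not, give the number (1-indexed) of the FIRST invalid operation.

Answer: valid

Derivation:
Step 1 (down 0): focus=H path=0 depth=1 children=['B'] left=[] right=['S'] parent=G
Step 2 (up): focus=G path=root depth=0 children=['H', 'S'] (at root)
Step 3 (down 1): focus=S path=1 depth=1 children=['O', 'I'] left=['H'] right=[] parent=G
Step 4 (down 1): focus=I path=1/1 depth=2 children=[] left=['O'] right=[] parent=S
Step 5 (left): focus=O path=1/0 depth=2 children=['T'] left=[] right=['I'] parent=S
Step 6 (right): focus=I path=1/1 depth=2 children=[] left=['O'] right=[] parent=S
Step 7 (left): focus=O path=1/0 depth=2 children=['T'] left=[] right=['I'] parent=S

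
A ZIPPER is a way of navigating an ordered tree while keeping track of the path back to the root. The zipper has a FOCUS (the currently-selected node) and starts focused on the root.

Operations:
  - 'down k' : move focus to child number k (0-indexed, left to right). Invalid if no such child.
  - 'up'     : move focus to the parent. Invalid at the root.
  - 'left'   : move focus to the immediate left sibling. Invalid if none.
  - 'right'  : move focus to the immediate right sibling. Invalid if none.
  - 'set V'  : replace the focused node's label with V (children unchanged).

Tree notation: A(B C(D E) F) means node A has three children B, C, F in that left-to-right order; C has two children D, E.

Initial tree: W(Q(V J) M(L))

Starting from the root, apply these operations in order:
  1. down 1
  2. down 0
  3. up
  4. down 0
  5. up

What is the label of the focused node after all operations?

Answer: M

Derivation:
Step 1 (down 1): focus=M path=1 depth=1 children=['L'] left=['Q'] right=[] parent=W
Step 2 (down 0): focus=L path=1/0 depth=2 children=[] left=[] right=[] parent=M
Step 3 (up): focus=M path=1 depth=1 children=['L'] left=['Q'] right=[] parent=W
Step 4 (down 0): focus=L path=1/0 depth=2 children=[] left=[] right=[] parent=M
Step 5 (up): focus=M path=1 depth=1 children=['L'] left=['Q'] right=[] parent=W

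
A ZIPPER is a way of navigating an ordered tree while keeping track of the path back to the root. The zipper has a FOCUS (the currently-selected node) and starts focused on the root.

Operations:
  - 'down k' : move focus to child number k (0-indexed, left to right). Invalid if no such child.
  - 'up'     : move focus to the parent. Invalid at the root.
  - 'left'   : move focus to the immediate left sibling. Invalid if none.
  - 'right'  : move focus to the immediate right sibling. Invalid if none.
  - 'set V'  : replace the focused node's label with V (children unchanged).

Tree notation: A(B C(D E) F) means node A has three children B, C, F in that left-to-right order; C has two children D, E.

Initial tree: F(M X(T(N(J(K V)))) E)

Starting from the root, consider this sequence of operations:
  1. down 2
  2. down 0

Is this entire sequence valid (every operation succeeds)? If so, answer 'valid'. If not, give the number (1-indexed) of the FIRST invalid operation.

Step 1 (down 2): focus=E path=2 depth=1 children=[] left=['M', 'X'] right=[] parent=F
Step 2 (down 0): INVALID

Answer: 2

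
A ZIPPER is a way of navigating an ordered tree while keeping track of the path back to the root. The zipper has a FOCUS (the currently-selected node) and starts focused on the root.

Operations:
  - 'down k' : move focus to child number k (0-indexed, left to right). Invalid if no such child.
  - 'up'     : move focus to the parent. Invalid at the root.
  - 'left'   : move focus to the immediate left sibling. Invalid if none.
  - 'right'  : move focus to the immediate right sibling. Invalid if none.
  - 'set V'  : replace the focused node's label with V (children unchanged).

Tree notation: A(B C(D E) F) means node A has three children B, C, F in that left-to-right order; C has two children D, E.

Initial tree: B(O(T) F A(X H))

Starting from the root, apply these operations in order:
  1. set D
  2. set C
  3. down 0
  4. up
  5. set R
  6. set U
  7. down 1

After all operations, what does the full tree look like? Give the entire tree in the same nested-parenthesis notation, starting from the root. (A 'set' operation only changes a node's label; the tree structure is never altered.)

Step 1 (set D): focus=D path=root depth=0 children=['O', 'F', 'A'] (at root)
Step 2 (set C): focus=C path=root depth=0 children=['O', 'F', 'A'] (at root)
Step 3 (down 0): focus=O path=0 depth=1 children=['T'] left=[] right=['F', 'A'] parent=C
Step 4 (up): focus=C path=root depth=0 children=['O', 'F', 'A'] (at root)
Step 5 (set R): focus=R path=root depth=0 children=['O', 'F', 'A'] (at root)
Step 6 (set U): focus=U path=root depth=0 children=['O', 'F', 'A'] (at root)
Step 7 (down 1): focus=F path=1 depth=1 children=[] left=['O'] right=['A'] parent=U

Answer: U(O(T) F A(X H))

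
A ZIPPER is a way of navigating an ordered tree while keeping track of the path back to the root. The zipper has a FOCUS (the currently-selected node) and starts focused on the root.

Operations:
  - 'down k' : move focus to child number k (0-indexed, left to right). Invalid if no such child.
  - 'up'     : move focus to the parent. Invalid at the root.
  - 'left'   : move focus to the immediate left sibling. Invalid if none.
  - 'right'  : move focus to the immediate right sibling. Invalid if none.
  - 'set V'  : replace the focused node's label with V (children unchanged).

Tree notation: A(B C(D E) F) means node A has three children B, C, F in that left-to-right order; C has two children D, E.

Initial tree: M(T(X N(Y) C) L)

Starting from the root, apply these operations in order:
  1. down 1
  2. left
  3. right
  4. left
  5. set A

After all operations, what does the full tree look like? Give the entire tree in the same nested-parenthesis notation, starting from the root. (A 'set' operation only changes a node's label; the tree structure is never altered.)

Step 1 (down 1): focus=L path=1 depth=1 children=[] left=['T'] right=[] parent=M
Step 2 (left): focus=T path=0 depth=1 children=['X', 'N', 'C'] left=[] right=['L'] parent=M
Step 3 (right): focus=L path=1 depth=1 children=[] left=['T'] right=[] parent=M
Step 4 (left): focus=T path=0 depth=1 children=['X', 'N', 'C'] left=[] right=['L'] parent=M
Step 5 (set A): focus=A path=0 depth=1 children=['X', 'N', 'C'] left=[] right=['L'] parent=M

Answer: M(A(X N(Y) C) L)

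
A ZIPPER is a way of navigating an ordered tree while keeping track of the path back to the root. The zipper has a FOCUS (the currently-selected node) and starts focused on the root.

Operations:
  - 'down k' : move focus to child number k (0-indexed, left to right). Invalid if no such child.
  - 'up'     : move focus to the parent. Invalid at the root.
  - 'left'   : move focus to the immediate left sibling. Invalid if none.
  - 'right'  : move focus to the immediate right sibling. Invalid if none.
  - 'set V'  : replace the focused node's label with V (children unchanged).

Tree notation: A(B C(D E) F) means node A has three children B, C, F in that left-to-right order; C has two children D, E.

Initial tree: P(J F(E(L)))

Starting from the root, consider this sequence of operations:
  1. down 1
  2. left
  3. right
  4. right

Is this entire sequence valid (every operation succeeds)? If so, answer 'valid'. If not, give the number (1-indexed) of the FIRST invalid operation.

Step 1 (down 1): focus=F path=1 depth=1 children=['E'] left=['J'] right=[] parent=P
Step 2 (left): focus=J path=0 depth=1 children=[] left=[] right=['F'] parent=P
Step 3 (right): focus=F path=1 depth=1 children=['E'] left=['J'] right=[] parent=P
Step 4 (right): INVALID

Answer: 4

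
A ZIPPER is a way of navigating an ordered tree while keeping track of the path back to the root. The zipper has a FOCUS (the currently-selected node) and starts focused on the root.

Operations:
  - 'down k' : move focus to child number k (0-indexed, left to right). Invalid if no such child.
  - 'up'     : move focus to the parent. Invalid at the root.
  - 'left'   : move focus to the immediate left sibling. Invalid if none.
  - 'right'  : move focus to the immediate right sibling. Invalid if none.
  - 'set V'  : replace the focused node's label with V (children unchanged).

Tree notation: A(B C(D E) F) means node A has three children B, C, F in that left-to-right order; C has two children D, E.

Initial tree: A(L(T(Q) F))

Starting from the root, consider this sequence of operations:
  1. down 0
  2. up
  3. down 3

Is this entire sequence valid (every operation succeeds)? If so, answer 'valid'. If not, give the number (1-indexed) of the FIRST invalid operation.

Step 1 (down 0): focus=L path=0 depth=1 children=['T', 'F'] left=[] right=[] parent=A
Step 2 (up): focus=A path=root depth=0 children=['L'] (at root)
Step 3 (down 3): INVALID

Answer: 3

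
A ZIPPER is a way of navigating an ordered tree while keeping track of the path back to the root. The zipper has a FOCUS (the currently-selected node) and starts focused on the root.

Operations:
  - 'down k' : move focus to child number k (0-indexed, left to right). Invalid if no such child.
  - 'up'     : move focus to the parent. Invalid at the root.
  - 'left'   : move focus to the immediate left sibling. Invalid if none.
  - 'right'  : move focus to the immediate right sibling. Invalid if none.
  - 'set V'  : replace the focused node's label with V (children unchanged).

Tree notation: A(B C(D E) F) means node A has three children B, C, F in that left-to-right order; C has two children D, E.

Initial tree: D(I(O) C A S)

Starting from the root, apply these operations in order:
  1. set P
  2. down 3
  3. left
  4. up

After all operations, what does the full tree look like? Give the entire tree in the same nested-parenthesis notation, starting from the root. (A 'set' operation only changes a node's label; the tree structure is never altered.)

Step 1 (set P): focus=P path=root depth=0 children=['I', 'C', 'A', 'S'] (at root)
Step 2 (down 3): focus=S path=3 depth=1 children=[] left=['I', 'C', 'A'] right=[] parent=P
Step 3 (left): focus=A path=2 depth=1 children=[] left=['I', 'C'] right=['S'] parent=P
Step 4 (up): focus=P path=root depth=0 children=['I', 'C', 'A', 'S'] (at root)

Answer: P(I(O) C A S)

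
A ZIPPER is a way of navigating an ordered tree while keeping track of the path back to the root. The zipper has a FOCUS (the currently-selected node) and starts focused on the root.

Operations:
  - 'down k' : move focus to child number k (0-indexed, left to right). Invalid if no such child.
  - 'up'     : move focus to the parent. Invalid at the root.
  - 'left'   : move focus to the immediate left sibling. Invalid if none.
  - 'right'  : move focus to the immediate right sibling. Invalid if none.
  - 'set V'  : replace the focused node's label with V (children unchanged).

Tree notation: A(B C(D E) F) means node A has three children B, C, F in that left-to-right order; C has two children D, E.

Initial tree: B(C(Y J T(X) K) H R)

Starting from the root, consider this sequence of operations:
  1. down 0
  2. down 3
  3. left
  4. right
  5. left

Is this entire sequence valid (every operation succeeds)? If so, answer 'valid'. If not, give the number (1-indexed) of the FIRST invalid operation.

Answer: valid

Derivation:
Step 1 (down 0): focus=C path=0 depth=1 children=['Y', 'J', 'T', 'K'] left=[] right=['H', 'R'] parent=B
Step 2 (down 3): focus=K path=0/3 depth=2 children=[] left=['Y', 'J', 'T'] right=[] parent=C
Step 3 (left): focus=T path=0/2 depth=2 children=['X'] left=['Y', 'J'] right=['K'] parent=C
Step 4 (right): focus=K path=0/3 depth=2 children=[] left=['Y', 'J', 'T'] right=[] parent=C
Step 5 (left): focus=T path=0/2 depth=2 children=['X'] left=['Y', 'J'] right=['K'] parent=C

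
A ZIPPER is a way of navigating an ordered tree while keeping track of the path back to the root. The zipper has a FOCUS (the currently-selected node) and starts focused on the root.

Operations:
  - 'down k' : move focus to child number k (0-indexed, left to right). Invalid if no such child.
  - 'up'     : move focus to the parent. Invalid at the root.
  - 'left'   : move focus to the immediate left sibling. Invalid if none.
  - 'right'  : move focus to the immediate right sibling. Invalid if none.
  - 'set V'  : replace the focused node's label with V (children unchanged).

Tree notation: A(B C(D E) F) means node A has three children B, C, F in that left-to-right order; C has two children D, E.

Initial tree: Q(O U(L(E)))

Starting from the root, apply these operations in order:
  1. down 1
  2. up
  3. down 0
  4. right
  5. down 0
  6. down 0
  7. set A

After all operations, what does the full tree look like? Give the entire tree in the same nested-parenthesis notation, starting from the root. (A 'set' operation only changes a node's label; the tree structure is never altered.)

Answer: Q(O U(L(A)))

Derivation:
Step 1 (down 1): focus=U path=1 depth=1 children=['L'] left=['O'] right=[] parent=Q
Step 2 (up): focus=Q path=root depth=0 children=['O', 'U'] (at root)
Step 3 (down 0): focus=O path=0 depth=1 children=[] left=[] right=['U'] parent=Q
Step 4 (right): focus=U path=1 depth=1 children=['L'] left=['O'] right=[] parent=Q
Step 5 (down 0): focus=L path=1/0 depth=2 children=['E'] left=[] right=[] parent=U
Step 6 (down 0): focus=E path=1/0/0 depth=3 children=[] left=[] right=[] parent=L
Step 7 (set A): focus=A path=1/0/0 depth=3 children=[] left=[] right=[] parent=L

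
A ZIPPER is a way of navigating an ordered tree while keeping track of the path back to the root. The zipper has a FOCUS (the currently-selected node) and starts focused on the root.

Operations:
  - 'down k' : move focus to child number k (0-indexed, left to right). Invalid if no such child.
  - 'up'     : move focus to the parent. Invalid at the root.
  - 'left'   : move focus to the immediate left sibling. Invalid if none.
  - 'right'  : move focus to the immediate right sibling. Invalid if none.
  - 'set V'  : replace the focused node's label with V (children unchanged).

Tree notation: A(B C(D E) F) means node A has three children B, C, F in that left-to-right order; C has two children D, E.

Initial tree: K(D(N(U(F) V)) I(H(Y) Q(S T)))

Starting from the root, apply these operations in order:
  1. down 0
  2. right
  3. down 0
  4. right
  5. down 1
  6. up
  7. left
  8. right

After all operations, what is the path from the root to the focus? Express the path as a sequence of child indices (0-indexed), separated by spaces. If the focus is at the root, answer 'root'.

Step 1 (down 0): focus=D path=0 depth=1 children=['N'] left=[] right=['I'] parent=K
Step 2 (right): focus=I path=1 depth=1 children=['H', 'Q'] left=['D'] right=[] parent=K
Step 3 (down 0): focus=H path=1/0 depth=2 children=['Y'] left=[] right=['Q'] parent=I
Step 4 (right): focus=Q path=1/1 depth=2 children=['S', 'T'] left=['H'] right=[] parent=I
Step 5 (down 1): focus=T path=1/1/1 depth=3 children=[] left=['S'] right=[] parent=Q
Step 6 (up): focus=Q path=1/1 depth=2 children=['S', 'T'] left=['H'] right=[] parent=I
Step 7 (left): focus=H path=1/0 depth=2 children=['Y'] left=[] right=['Q'] parent=I
Step 8 (right): focus=Q path=1/1 depth=2 children=['S', 'T'] left=['H'] right=[] parent=I

Answer: 1 1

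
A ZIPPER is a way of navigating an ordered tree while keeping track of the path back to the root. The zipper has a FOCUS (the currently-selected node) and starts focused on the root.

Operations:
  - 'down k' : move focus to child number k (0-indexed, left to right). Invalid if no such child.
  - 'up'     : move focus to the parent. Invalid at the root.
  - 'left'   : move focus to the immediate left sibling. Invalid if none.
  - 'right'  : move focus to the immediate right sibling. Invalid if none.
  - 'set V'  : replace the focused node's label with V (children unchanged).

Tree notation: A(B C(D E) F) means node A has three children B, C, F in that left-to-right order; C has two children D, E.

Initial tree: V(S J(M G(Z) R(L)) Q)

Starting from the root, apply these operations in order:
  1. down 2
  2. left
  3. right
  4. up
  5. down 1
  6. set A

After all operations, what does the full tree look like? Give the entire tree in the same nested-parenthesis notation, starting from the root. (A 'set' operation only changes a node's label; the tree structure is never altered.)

Answer: V(S A(M G(Z) R(L)) Q)

Derivation:
Step 1 (down 2): focus=Q path=2 depth=1 children=[] left=['S', 'J'] right=[] parent=V
Step 2 (left): focus=J path=1 depth=1 children=['M', 'G', 'R'] left=['S'] right=['Q'] parent=V
Step 3 (right): focus=Q path=2 depth=1 children=[] left=['S', 'J'] right=[] parent=V
Step 4 (up): focus=V path=root depth=0 children=['S', 'J', 'Q'] (at root)
Step 5 (down 1): focus=J path=1 depth=1 children=['M', 'G', 'R'] left=['S'] right=['Q'] parent=V
Step 6 (set A): focus=A path=1 depth=1 children=['M', 'G', 'R'] left=['S'] right=['Q'] parent=V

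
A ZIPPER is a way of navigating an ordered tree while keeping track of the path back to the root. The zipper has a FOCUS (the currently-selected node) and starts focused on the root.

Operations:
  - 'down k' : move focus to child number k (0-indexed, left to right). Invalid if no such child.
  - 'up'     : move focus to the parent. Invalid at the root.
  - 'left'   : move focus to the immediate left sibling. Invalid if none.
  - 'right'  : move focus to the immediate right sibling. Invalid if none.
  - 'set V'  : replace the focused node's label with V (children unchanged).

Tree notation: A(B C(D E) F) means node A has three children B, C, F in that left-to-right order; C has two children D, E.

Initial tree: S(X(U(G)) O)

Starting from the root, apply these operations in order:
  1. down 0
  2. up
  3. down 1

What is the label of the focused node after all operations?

Answer: O

Derivation:
Step 1 (down 0): focus=X path=0 depth=1 children=['U'] left=[] right=['O'] parent=S
Step 2 (up): focus=S path=root depth=0 children=['X', 'O'] (at root)
Step 3 (down 1): focus=O path=1 depth=1 children=[] left=['X'] right=[] parent=S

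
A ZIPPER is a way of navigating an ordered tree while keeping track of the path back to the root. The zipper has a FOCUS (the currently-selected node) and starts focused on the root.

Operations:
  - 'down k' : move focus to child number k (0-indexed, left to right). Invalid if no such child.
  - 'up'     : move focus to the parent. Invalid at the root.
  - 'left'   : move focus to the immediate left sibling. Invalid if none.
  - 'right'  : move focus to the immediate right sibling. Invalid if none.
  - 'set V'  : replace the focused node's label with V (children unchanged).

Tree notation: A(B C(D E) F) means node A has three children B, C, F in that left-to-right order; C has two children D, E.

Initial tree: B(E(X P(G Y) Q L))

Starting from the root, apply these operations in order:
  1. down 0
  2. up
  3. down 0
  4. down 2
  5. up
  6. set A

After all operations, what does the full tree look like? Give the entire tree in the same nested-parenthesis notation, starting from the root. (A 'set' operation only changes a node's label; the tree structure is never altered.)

Answer: B(A(X P(G Y) Q L))

Derivation:
Step 1 (down 0): focus=E path=0 depth=1 children=['X', 'P', 'Q', 'L'] left=[] right=[] parent=B
Step 2 (up): focus=B path=root depth=0 children=['E'] (at root)
Step 3 (down 0): focus=E path=0 depth=1 children=['X', 'P', 'Q', 'L'] left=[] right=[] parent=B
Step 4 (down 2): focus=Q path=0/2 depth=2 children=[] left=['X', 'P'] right=['L'] parent=E
Step 5 (up): focus=E path=0 depth=1 children=['X', 'P', 'Q', 'L'] left=[] right=[] parent=B
Step 6 (set A): focus=A path=0 depth=1 children=['X', 'P', 'Q', 'L'] left=[] right=[] parent=B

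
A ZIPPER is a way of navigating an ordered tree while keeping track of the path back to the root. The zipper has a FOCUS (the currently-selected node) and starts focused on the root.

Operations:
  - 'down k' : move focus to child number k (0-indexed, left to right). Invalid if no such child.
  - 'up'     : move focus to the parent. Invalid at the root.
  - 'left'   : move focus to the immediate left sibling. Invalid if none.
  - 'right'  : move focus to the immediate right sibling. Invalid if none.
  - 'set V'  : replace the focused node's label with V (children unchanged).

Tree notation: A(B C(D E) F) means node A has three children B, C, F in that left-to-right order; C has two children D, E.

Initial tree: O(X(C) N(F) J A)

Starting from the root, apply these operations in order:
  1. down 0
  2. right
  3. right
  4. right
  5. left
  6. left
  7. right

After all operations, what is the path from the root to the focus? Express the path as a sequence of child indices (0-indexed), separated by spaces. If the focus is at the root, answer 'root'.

Answer: 2

Derivation:
Step 1 (down 0): focus=X path=0 depth=1 children=['C'] left=[] right=['N', 'J', 'A'] parent=O
Step 2 (right): focus=N path=1 depth=1 children=['F'] left=['X'] right=['J', 'A'] parent=O
Step 3 (right): focus=J path=2 depth=1 children=[] left=['X', 'N'] right=['A'] parent=O
Step 4 (right): focus=A path=3 depth=1 children=[] left=['X', 'N', 'J'] right=[] parent=O
Step 5 (left): focus=J path=2 depth=1 children=[] left=['X', 'N'] right=['A'] parent=O
Step 6 (left): focus=N path=1 depth=1 children=['F'] left=['X'] right=['J', 'A'] parent=O
Step 7 (right): focus=J path=2 depth=1 children=[] left=['X', 'N'] right=['A'] parent=O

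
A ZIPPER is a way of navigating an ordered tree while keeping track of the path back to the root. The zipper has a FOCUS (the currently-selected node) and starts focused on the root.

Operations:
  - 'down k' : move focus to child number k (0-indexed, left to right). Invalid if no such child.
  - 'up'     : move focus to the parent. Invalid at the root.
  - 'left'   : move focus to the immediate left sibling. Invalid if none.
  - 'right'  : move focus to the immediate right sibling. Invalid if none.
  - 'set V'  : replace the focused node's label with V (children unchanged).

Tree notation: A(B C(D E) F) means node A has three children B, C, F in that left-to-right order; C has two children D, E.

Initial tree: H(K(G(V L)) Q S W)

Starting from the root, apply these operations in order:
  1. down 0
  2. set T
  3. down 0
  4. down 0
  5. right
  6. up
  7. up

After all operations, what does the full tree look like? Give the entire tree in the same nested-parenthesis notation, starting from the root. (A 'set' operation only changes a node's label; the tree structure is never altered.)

Answer: H(T(G(V L)) Q S W)

Derivation:
Step 1 (down 0): focus=K path=0 depth=1 children=['G'] left=[] right=['Q', 'S', 'W'] parent=H
Step 2 (set T): focus=T path=0 depth=1 children=['G'] left=[] right=['Q', 'S', 'W'] parent=H
Step 3 (down 0): focus=G path=0/0 depth=2 children=['V', 'L'] left=[] right=[] parent=T
Step 4 (down 0): focus=V path=0/0/0 depth=3 children=[] left=[] right=['L'] parent=G
Step 5 (right): focus=L path=0/0/1 depth=3 children=[] left=['V'] right=[] parent=G
Step 6 (up): focus=G path=0/0 depth=2 children=['V', 'L'] left=[] right=[] parent=T
Step 7 (up): focus=T path=0 depth=1 children=['G'] left=[] right=['Q', 'S', 'W'] parent=H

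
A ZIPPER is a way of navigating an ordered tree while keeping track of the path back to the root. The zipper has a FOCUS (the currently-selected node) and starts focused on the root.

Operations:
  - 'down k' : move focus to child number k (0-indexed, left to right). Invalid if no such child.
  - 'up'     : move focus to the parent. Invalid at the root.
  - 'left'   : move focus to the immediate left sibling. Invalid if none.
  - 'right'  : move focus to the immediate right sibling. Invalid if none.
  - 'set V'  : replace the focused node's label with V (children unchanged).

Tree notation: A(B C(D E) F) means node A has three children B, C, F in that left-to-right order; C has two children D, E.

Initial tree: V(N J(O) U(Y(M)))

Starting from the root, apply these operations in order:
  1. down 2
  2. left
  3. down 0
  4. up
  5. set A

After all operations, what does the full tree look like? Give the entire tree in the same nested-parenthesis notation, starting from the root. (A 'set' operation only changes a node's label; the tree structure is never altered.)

Answer: V(N A(O) U(Y(M)))

Derivation:
Step 1 (down 2): focus=U path=2 depth=1 children=['Y'] left=['N', 'J'] right=[] parent=V
Step 2 (left): focus=J path=1 depth=1 children=['O'] left=['N'] right=['U'] parent=V
Step 3 (down 0): focus=O path=1/0 depth=2 children=[] left=[] right=[] parent=J
Step 4 (up): focus=J path=1 depth=1 children=['O'] left=['N'] right=['U'] parent=V
Step 5 (set A): focus=A path=1 depth=1 children=['O'] left=['N'] right=['U'] parent=V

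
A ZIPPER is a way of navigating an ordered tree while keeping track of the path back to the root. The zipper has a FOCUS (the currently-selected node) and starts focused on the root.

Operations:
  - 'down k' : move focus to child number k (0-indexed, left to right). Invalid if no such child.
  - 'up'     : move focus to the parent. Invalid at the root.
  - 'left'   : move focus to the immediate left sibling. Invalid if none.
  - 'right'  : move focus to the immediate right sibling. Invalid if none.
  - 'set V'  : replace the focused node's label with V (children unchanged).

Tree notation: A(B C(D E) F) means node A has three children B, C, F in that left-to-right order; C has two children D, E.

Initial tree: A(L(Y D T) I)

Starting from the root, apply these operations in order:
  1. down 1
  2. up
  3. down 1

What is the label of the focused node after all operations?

Answer: I

Derivation:
Step 1 (down 1): focus=I path=1 depth=1 children=[] left=['L'] right=[] parent=A
Step 2 (up): focus=A path=root depth=0 children=['L', 'I'] (at root)
Step 3 (down 1): focus=I path=1 depth=1 children=[] left=['L'] right=[] parent=A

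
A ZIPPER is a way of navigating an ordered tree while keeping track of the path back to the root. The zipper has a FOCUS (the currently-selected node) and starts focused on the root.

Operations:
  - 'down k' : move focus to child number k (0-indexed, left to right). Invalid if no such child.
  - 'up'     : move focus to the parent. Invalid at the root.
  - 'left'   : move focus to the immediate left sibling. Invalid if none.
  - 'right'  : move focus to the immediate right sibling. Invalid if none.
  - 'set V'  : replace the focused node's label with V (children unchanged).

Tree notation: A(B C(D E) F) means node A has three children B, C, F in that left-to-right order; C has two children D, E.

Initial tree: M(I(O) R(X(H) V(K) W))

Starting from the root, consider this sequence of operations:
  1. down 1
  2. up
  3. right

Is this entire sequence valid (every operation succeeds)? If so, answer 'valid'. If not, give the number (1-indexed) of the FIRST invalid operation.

Step 1 (down 1): focus=R path=1 depth=1 children=['X', 'V', 'W'] left=['I'] right=[] parent=M
Step 2 (up): focus=M path=root depth=0 children=['I', 'R'] (at root)
Step 3 (right): INVALID

Answer: 3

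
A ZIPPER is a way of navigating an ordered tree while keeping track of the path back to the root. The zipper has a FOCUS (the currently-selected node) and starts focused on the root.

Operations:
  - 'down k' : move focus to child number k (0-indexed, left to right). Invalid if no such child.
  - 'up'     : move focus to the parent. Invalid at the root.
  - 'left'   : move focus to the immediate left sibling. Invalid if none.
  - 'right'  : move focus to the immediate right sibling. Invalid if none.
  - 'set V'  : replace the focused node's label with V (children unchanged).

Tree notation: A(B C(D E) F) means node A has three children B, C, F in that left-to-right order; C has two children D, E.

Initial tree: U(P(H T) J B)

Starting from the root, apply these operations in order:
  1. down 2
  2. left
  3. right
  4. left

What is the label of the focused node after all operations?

Step 1 (down 2): focus=B path=2 depth=1 children=[] left=['P', 'J'] right=[] parent=U
Step 2 (left): focus=J path=1 depth=1 children=[] left=['P'] right=['B'] parent=U
Step 3 (right): focus=B path=2 depth=1 children=[] left=['P', 'J'] right=[] parent=U
Step 4 (left): focus=J path=1 depth=1 children=[] left=['P'] right=['B'] parent=U

Answer: J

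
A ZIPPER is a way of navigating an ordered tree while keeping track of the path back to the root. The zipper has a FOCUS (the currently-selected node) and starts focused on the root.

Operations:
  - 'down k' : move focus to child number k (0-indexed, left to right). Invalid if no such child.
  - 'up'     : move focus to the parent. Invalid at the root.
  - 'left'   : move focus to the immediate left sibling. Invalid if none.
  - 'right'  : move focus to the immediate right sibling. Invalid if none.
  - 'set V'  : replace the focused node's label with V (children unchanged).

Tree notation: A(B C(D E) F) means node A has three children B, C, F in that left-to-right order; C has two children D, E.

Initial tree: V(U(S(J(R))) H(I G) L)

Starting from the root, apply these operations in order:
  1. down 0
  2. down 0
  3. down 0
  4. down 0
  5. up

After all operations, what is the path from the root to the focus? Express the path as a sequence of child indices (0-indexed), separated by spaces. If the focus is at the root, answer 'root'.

Step 1 (down 0): focus=U path=0 depth=1 children=['S'] left=[] right=['H', 'L'] parent=V
Step 2 (down 0): focus=S path=0/0 depth=2 children=['J'] left=[] right=[] parent=U
Step 3 (down 0): focus=J path=0/0/0 depth=3 children=['R'] left=[] right=[] parent=S
Step 4 (down 0): focus=R path=0/0/0/0 depth=4 children=[] left=[] right=[] parent=J
Step 5 (up): focus=J path=0/0/0 depth=3 children=['R'] left=[] right=[] parent=S

Answer: 0 0 0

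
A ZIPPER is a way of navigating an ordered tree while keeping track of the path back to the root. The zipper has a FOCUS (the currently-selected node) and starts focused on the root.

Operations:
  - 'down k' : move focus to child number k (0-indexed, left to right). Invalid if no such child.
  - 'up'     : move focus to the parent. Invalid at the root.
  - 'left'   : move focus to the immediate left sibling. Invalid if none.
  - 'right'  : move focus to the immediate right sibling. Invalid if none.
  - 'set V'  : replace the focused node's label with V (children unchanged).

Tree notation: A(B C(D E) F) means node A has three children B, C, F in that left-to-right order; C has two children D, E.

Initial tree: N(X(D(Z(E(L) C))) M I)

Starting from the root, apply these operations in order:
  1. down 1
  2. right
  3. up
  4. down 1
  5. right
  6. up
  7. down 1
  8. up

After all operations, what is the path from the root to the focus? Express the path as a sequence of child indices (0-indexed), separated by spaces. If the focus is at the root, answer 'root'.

Step 1 (down 1): focus=M path=1 depth=1 children=[] left=['X'] right=['I'] parent=N
Step 2 (right): focus=I path=2 depth=1 children=[] left=['X', 'M'] right=[] parent=N
Step 3 (up): focus=N path=root depth=0 children=['X', 'M', 'I'] (at root)
Step 4 (down 1): focus=M path=1 depth=1 children=[] left=['X'] right=['I'] parent=N
Step 5 (right): focus=I path=2 depth=1 children=[] left=['X', 'M'] right=[] parent=N
Step 6 (up): focus=N path=root depth=0 children=['X', 'M', 'I'] (at root)
Step 7 (down 1): focus=M path=1 depth=1 children=[] left=['X'] right=['I'] parent=N
Step 8 (up): focus=N path=root depth=0 children=['X', 'M', 'I'] (at root)

Answer: root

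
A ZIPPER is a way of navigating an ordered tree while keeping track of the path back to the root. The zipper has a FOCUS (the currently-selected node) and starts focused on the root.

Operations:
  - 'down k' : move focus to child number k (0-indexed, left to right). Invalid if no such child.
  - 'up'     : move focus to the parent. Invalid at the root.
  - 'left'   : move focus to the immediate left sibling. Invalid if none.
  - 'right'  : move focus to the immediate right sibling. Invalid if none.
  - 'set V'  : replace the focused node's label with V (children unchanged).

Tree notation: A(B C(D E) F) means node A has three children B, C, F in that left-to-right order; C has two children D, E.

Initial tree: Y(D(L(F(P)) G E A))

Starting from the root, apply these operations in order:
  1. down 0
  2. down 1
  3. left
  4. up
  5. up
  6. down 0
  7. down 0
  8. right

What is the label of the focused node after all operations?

Answer: G

Derivation:
Step 1 (down 0): focus=D path=0 depth=1 children=['L', 'G', 'E', 'A'] left=[] right=[] parent=Y
Step 2 (down 1): focus=G path=0/1 depth=2 children=[] left=['L'] right=['E', 'A'] parent=D
Step 3 (left): focus=L path=0/0 depth=2 children=['F'] left=[] right=['G', 'E', 'A'] parent=D
Step 4 (up): focus=D path=0 depth=1 children=['L', 'G', 'E', 'A'] left=[] right=[] parent=Y
Step 5 (up): focus=Y path=root depth=0 children=['D'] (at root)
Step 6 (down 0): focus=D path=0 depth=1 children=['L', 'G', 'E', 'A'] left=[] right=[] parent=Y
Step 7 (down 0): focus=L path=0/0 depth=2 children=['F'] left=[] right=['G', 'E', 'A'] parent=D
Step 8 (right): focus=G path=0/1 depth=2 children=[] left=['L'] right=['E', 'A'] parent=D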